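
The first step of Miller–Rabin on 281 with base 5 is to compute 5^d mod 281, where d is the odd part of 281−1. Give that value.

281 − 1 = 280 = 2^3 · 35, so d = 35.
5^1 ≡ 5 (mod 281)
5^2 ≡ 5^2 = 25 ≡ 25 (mod 281)
5^4 ≡ 25^2 = 625 ≡ 63 (mod 281)
5^8 ≡ 63^2 = 3969 ≡ 35 (mod 281)
5^16 ≡ 35^2 = 1225 ≡ 101 (mod 281)
5^32 ≡ 101^2 = 10201 ≡ 85 (mod 281)
35 = 32 + 2 + 1 in binary powers of 2.
So 5^35 ≡ 85 · 25 · 5 ≡ 228 (mod 281).
Squaring chain: 228 → 280 → 1; reaches −1, so base 5 does not prove 281 composite.

228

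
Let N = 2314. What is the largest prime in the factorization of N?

89

2314 = 2 · 1157
1157 = 13 · 89
89 is prime.
So 2314 = 2 · 13 · 89; the largest prime factor is 89.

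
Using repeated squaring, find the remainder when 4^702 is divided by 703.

1

4^1 ≡ 4 (mod 703)
4^2 ≡ 4^2 = 16 ≡ 16 (mod 703)
4^4 ≡ 16^2 = 256 ≡ 256 (mod 703)
4^8 ≡ 256^2 = 65536 ≡ 157 (mod 703)
4^16 ≡ 157^2 = 24649 ≡ 44 (mod 703)
4^32 ≡ 44^2 = 1936 ≡ 530 (mod 703)
4^64 ≡ 530^2 = 280900 ≡ 403 (mod 703)
4^128 ≡ 403^2 = 162409 ≡ 16 (mod 703)
4^256 ≡ 16^2 = 256 ≡ 256 (mod 703)
4^512 ≡ 256^2 = 65536 ≡ 157 (mod 703)
702 = 512 + 128 + 32 + 16 + 8 + 4 + 2 in binary powers of 2.
So 4^702 ≡ 157 · 16 · 530 · 44 · 157 · 256 · 16 ≡ 1 (mod 703).
Since the result is 1, base 4 gives no evidence that 703 is composite.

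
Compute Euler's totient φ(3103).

2968

Factor: 3103 = 29 · 107.
φ(3103) = (29−1) · (107−1) = 28 · 106 = 2968.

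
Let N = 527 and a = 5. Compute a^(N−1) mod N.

253

5^1 ≡ 5 (mod 527)
5^2 ≡ 5^2 = 25 ≡ 25 (mod 527)
5^4 ≡ 25^2 = 625 ≡ 98 (mod 527)
5^8 ≡ 98^2 = 9604 ≡ 118 (mod 527)
5^16 ≡ 118^2 = 13924 ≡ 222 (mod 527)
5^32 ≡ 222^2 = 49284 ≡ 273 (mod 527)
5^64 ≡ 273^2 = 74529 ≡ 222 (mod 527)
5^128 ≡ 222^2 = 49284 ≡ 273 (mod 527)
5^256 ≡ 273^2 = 74529 ≡ 222 (mod 527)
5^512 ≡ 222^2 = 49284 ≡ 273 (mod 527)
526 = 512 + 8 + 4 + 2 in binary powers of 2.
So 5^526 ≡ 273 · 118 · 98 · 25 ≡ 253 (mod 527).
Since 253 ≠ 1, base 5 is a Fermat witness: 527 is composite.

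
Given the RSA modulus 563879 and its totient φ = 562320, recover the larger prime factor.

991

φ(n) = (p−1)(q−1) = n − (p+q) + 1, so p + q = 563879 − 562320 + 1 = 1560.
p and q are the roots of t² − 1560t + 563879 = 0.
Discriminant: 1560² − 4·563879 = 2433600 − 2255516 = 178084; √178084 = 422.
q = (1560 − 422)/2 = 569, p = (1560 + 422)/2 = 991.
Check: 569 · 991 = 563879.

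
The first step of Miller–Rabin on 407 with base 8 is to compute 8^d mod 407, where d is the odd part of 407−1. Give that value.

347

407 − 1 = 406 = 2^1 · 203, so d = 203.
8^1 ≡ 8 (mod 407)
8^2 ≡ 8^2 = 64 ≡ 64 (mod 407)
8^4 ≡ 64^2 = 4096 ≡ 26 (mod 407)
8^8 ≡ 26^2 = 676 ≡ 269 (mod 407)
8^16 ≡ 269^2 = 72361 ≡ 322 (mod 407)
8^32 ≡ 322^2 = 103684 ≡ 306 (mod 407)
8^64 ≡ 306^2 = 93636 ≡ 26 (mod 407)
8^128 ≡ 26^2 = 676 ≡ 269 (mod 407)
203 = 128 + 64 + 8 + 2 + 1 in binary powers of 2.
So 8^203 ≡ 269 · 26 · 269 · 64 · 8 ≡ 347 (mod 407).
Squaring chain: 347; never reaches −1, so base 8 is a Miller–Rabin witness that 407 is composite.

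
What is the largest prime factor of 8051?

8051 = 83 · 97
97 is prime.
So 8051 = 83 · 97; the largest prime factor is 97.

97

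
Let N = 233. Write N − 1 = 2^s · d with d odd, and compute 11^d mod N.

12

233 − 1 = 232 = 2^3 · 29, so d = 29.
11^1 ≡ 11 (mod 233)
11^2 ≡ 11^2 = 121 ≡ 121 (mod 233)
11^4 ≡ 121^2 = 14641 ≡ 195 (mod 233)
11^8 ≡ 195^2 = 38025 ≡ 46 (mod 233)
11^16 ≡ 46^2 = 2116 ≡ 19 (mod 233)
29 = 16 + 8 + 4 + 1 in binary powers of 2.
So 11^29 ≡ 19 · 46 · 195 · 11 ≡ 12 (mod 233).
Squaring chain: 12 → 144 → 232; reaches −1, so base 11 does not prove 233 composite.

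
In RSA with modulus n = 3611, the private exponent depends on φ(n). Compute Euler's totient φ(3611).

3432

Factor: 3611 = 23 · 157.
φ(3611) = (23−1) · (157−1) = 22 · 156 = 3432.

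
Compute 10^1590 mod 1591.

10^1 ≡ 10 (mod 1591)
10^2 ≡ 10^2 = 100 ≡ 100 (mod 1591)
10^4 ≡ 100^2 = 10000 ≡ 454 (mod 1591)
10^8 ≡ 454^2 = 206116 ≡ 877 (mod 1591)
10^16 ≡ 877^2 = 769129 ≡ 676 (mod 1591)
10^32 ≡ 676^2 = 456976 ≡ 359 (mod 1591)
10^64 ≡ 359^2 = 128881 ≡ 10 (mod 1591)
10^128 ≡ 10^2 = 100 ≡ 100 (mod 1591)
10^256 ≡ 100^2 = 10000 ≡ 454 (mod 1591)
10^512 ≡ 454^2 = 206116 ≡ 877 (mod 1591)
10^1024 ≡ 877^2 = 769129 ≡ 676 (mod 1591)
1590 = 1024 + 512 + 32 + 16 + 4 + 2 in binary powers of 2.
So 10^1590 ≡ 676 · 877 · 359 · 676 · 454 · 100 ≡ 704 (mod 1591).
Since 704 ≠ 1, base 10 is a Fermat witness: 1591 is composite.

704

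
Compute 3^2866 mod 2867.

1095

3^1 ≡ 3 (mod 2867)
3^2 ≡ 3^2 = 9 ≡ 9 (mod 2867)
3^4 ≡ 9^2 = 81 ≡ 81 (mod 2867)
3^8 ≡ 81^2 = 6561 ≡ 827 (mod 2867)
3^16 ≡ 827^2 = 683929 ≡ 1583 (mod 2867)
3^32 ≡ 1583^2 = 2505889 ≡ 131 (mod 2867)
3^64 ≡ 131^2 = 17161 ≡ 2826 (mod 2867)
3^128 ≡ 2826^2 = 7986276 ≡ 1681 (mod 2867)
3^256 ≡ 1681^2 = 2825761 ≡ 1766 (mod 2867)
3^512 ≡ 1766^2 = 3118756 ≡ 2327 (mod 2867)
3^1024 ≡ 2327^2 = 5414929 ≡ 2033 (mod 2867)
3^2048 ≡ 2033^2 = 4133089 ≡ 1742 (mod 2867)
2866 = 2048 + 512 + 256 + 32 + 16 + 2 in binary powers of 2.
So 3^2866 ≡ 1742 · 2327 · 1766 · 131 · 1583 · 9 ≡ 1095 (mod 2867).
Since 1095 ≠ 1, base 3 is a Fermat witness: 2867 is composite.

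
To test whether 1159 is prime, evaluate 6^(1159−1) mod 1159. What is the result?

6^1 ≡ 6 (mod 1159)
6^2 ≡ 6^2 = 36 ≡ 36 (mod 1159)
6^4 ≡ 36^2 = 1296 ≡ 137 (mod 1159)
6^8 ≡ 137^2 = 18769 ≡ 225 (mod 1159)
6^16 ≡ 225^2 = 50625 ≡ 788 (mod 1159)
6^32 ≡ 788^2 = 620944 ≡ 879 (mod 1159)
6^64 ≡ 879^2 = 772641 ≡ 747 (mod 1159)
6^128 ≡ 747^2 = 558009 ≡ 530 (mod 1159)
6^256 ≡ 530^2 = 280900 ≡ 422 (mod 1159)
6^512 ≡ 422^2 = 178084 ≡ 757 (mod 1159)
6^1024 ≡ 757^2 = 573049 ≡ 503 (mod 1159)
1158 = 1024 + 128 + 4 + 2 in binary powers of 2.
So 6^1158 ≡ 503 · 530 · 137 · 36 ≡ 125 (mod 1159).
Since 125 ≠ 1, base 6 is a Fermat witness: 1159 is composite.

125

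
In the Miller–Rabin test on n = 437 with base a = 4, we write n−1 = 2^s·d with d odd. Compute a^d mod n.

213

437 − 1 = 436 = 2^2 · 109, so d = 109.
4^1 ≡ 4 (mod 437)
4^2 ≡ 4^2 = 16 ≡ 16 (mod 437)
4^4 ≡ 16^2 = 256 ≡ 256 (mod 437)
4^8 ≡ 256^2 = 65536 ≡ 423 (mod 437)
4^16 ≡ 423^2 = 178929 ≡ 196 (mod 437)
4^32 ≡ 196^2 = 38416 ≡ 397 (mod 437)
4^64 ≡ 397^2 = 157609 ≡ 289 (mod 437)
109 = 64 + 32 + 8 + 4 + 1 in binary powers of 2.
So 4^109 ≡ 289 · 397 · 423 · 256 · 4 ≡ 213 (mod 437).
Squaring chain: 213 → 358; never reaches −1, so base 4 is a Miller–Rabin witness that 437 is composite.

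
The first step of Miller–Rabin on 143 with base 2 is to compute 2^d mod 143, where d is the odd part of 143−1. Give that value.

46

143 − 1 = 142 = 2^1 · 71, so d = 71.
2^1 ≡ 2 (mod 143)
2^2 ≡ 2^2 = 4 ≡ 4 (mod 143)
2^4 ≡ 4^2 = 16 ≡ 16 (mod 143)
2^8 ≡ 16^2 = 256 ≡ 113 (mod 143)
2^16 ≡ 113^2 = 12769 ≡ 42 (mod 143)
2^32 ≡ 42^2 = 1764 ≡ 48 (mod 143)
2^64 ≡ 48^2 = 2304 ≡ 16 (mod 143)
71 = 64 + 4 + 2 + 1 in binary powers of 2.
So 2^71 ≡ 16 · 16 · 4 · 2 ≡ 46 (mod 143).
Squaring chain: 46; never reaches −1, so base 2 is a Miller–Rabin witness that 143 is composite.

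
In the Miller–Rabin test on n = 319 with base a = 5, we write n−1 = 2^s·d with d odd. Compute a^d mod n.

319 − 1 = 318 = 2^1 · 159, so d = 159.
5^1 ≡ 5 (mod 319)
5^2 ≡ 5^2 = 25 ≡ 25 (mod 319)
5^4 ≡ 25^2 = 625 ≡ 306 (mod 319)
5^8 ≡ 306^2 = 93636 ≡ 169 (mod 319)
5^16 ≡ 169^2 = 28561 ≡ 170 (mod 319)
5^32 ≡ 170^2 = 28900 ≡ 190 (mod 319)
5^64 ≡ 190^2 = 36100 ≡ 53 (mod 319)
5^128 ≡ 53^2 = 2809 ≡ 257 (mod 319)
159 = 128 + 16 + 8 + 4 + 2 + 1 in binary powers of 2.
So 5^159 ≡ 257 · 170 · 169 · 306 · 25 · 5 ≡ 196 (mod 319).
Squaring chain: 196; never reaches −1, so base 5 is a Miller–Rabin witness that 319 is composite.

196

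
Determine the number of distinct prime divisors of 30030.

6

30030 = 2 · 15015
15015 = 3 · 5005
5005 = 5 · 1001
1001 = 7 · 143
143 = 11 · 13
30030 = 2 · 3 · 5 · 7 · 11 · 13, which has 6 distinct prime factors.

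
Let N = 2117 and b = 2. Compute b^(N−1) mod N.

1243

2^1 ≡ 2 (mod 2117)
2^2 ≡ 2^2 = 4 ≡ 4 (mod 2117)
2^4 ≡ 4^2 = 16 ≡ 16 (mod 2117)
2^8 ≡ 16^2 = 256 ≡ 256 (mod 2117)
2^16 ≡ 256^2 = 65536 ≡ 2026 (mod 2117)
2^32 ≡ 2026^2 = 4104676 ≡ 1930 (mod 2117)
2^64 ≡ 1930^2 = 3724900 ≡ 1097 (mod 2117)
2^128 ≡ 1097^2 = 1203409 ≡ 953 (mod 2117)
2^256 ≡ 953^2 = 908209 ≡ 16 (mod 2117)
2^512 ≡ 16^2 = 256 ≡ 256 (mod 2117)
2^1024 ≡ 256^2 = 65536 ≡ 2026 (mod 2117)
2^2048 ≡ 2026^2 = 4104676 ≡ 1930 (mod 2117)
2116 = 2048 + 64 + 4 in binary powers of 2.
So 2^2116 ≡ 1930 · 1097 · 16 ≡ 1243 (mod 2117).
Since 1243 ≠ 1, base 2 is a Fermat witness: 2117 is composite.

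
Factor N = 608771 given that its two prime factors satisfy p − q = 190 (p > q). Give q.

691

Since p = q + 190, we have 608771 = q(q + 190), so q² + 190q − 608771 = 0.
Discriminant: 190² + 4·608771 = 36100 + 2435084 = 2471184; √2471184 = 1572.
q = (−190 + 1572)/2 = 691, and p = q + 190 = 881.
Check: 691 · 881 = 608771.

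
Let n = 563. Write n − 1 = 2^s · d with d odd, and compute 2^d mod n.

562

563 − 1 = 562 = 2^1 · 281, so d = 281.
2^1 ≡ 2 (mod 563)
2^2 ≡ 2^2 = 4 ≡ 4 (mod 563)
2^4 ≡ 4^2 = 16 ≡ 16 (mod 563)
2^8 ≡ 16^2 = 256 ≡ 256 (mod 563)
2^16 ≡ 256^2 = 65536 ≡ 228 (mod 563)
2^32 ≡ 228^2 = 51984 ≡ 188 (mod 563)
2^64 ≡ 188^2 = 35344 ≡ 438 (mod 563)
2^128 ≡ 438^2 = 191844 ≡ 424 (mod 563)
2^256 ≡ 424^2 = 179776 ≡ 179 (mod 563)
281 = 256 + 16 + 8 + 1 in binary powers of 2.
So 2^281 ≡ 179 · 228 · 256 · 2 ≡ 562 (mod 563).
Since 2^d ≡ 562 (mod 563), base 2 does not prove 563 composite.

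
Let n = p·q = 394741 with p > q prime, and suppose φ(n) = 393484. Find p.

659

φ(n) = (p−1)(q−1) = n − (p+q) + 1, so p + q = 394741 − 393484 + 1 = 1258.
p and q are the roots of t² − 1258t + 394741 = 0.
Discriminant: 1258² − 4·394741 = 1582564 − 1578964 = 3600; √3600 = 60.
q = (1258 − 60)/2 = 599, p = (1258 + 60)/2 = 659.
Check: 599 · 659 = 394741.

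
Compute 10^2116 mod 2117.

10^1 ≡ 10 (mod 2117)
10^2 ≡ 10^2 = 100 ≡ 100 (mod 2117)
10^4 ≡ 100^2 = 10000 ≡ 1532 (mod 2117)
10^8 ≡ 1532^2 = 2347024 ≡ 1388 (mod 2117)
10^16 ≡ 1388^2 = 1926544 ≡ 74 (mod 2117)
10^32 ≡ 74^2 = 5476 ≡ 1242 (mod 2117)
10^64 ≡ 1242^2 = 1542564 ≡ 1388 (mod 2117)
10^128 ≡ 1388^2 = 1926544 ≡ 74 (mod 2117)
10^256 ≡ 74^2 = 5476 ≡ 1242 (mod 2117)
10^512 ≡ 1242^2 = 1542564 ≡ 1388 (mod 2117)
10^1024 ≡ 1388^2 = 1926544 ≡ 74 (mod 2117)
10^2048 ≡ 74^2 = 5476 ≡ 1242 (mod 2117)
2116 = 2048 + 64 + 4 in binary powers of 2.
So 10^2116 ≡ 1242 · 1388 · 1532 ≡ 364 (mod 2117).
Since 364 ≠ 1, base 10 is a Fermat witness: 2117 is composite.

364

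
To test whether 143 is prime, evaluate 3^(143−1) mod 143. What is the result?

42

3^1 ≡ 3 (mod 143)
3^2 ≡ 3^2 = 9 ≡ 9 (mod 143)
3^4 ≡ 9^2 = 81 ≡ 81 (mod 143)
3^8 ≡ 81^2 = 6561 ≡ 126 (mod 143)
3^16 ≡ 126^2 = 15876 ≡ 3 (mod 143)
3^32 ≡ 3^2 = 9 ≡ 9 (mod 143)
3^64 ≡ 9^2 = 81 ≡ 81 (mod 143)
3^128 ≡ 81^2 = 6561 ≡ 126 (mod 143)
142 = 128 + 8 + 4 + 2 in binary powers of 2.
So 3^142 ≡ 126 · 126 · 81 · 9 ≡ 42 (mod 143).
Since 42 ≠ 1, base 3 is a Fermat witness: 143 is composite.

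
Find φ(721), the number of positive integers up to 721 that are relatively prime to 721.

612

Factor: 721 = 7 · 103.
φ(721) = (7−1) · (103−1) = 6 · 102 = 612.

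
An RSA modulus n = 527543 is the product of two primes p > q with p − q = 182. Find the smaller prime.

641

Since p = q + 182, we have 527543 = q(q + 182), so q² + 182q − 527543 = 0.
Discriminant: 182² + 4·527543 = 33124 + 2110172 = 2143296; √2143296 = 1464.
q = (−182 + 1464)/2 = 641, and p = q + 182 = 823.
Check: 641 · 823 = 527543.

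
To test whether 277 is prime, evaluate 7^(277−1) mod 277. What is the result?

1

7^1 ≡ 7 (mod 277)
7^2 ≡ 7^2 = 49 ≡ 49 (mod 277)
7^4 ≡ 49^2 = 2401 ≡ 185 (mod 277)
7^8 ≡ 185^2 = 34225 ≡ 154 (mod 277)
7^16 ≡ 154^2 = 23716 ≡ 171 (mod 277)
7^32 ≡ 171^2 = 29241 ≡ 156 (mod 277)
7^64 ≡ 156^2 = 24336 ≡ 237 (mod 277)
7^128 ≡ 237^2 = 56169 ≡ 215 (mod 277)
7^256 ≡ 215^2 = 46225 ≡ 243 (mod 277)
276 = 256 + 16 + 4 in binary powers of 2.
So 7^276 ≡ 243 · 171 · 185 ≡ 1 (mod 277).
Since the result is 1, base 7 gives no evidence that 277 is composite.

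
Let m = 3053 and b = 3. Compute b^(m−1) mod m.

909

3^1 ≡ 3 (mod 3053)
3^2 ≡ 3^2 = 9 ≡ 9 (mod 3053)
3^4 ≡ 9^2 = 81 ≡ 81 (mod 3053)
3^8 ≡ 81^2 = 6561 ≡ 455 (mod 3053)
3^16 ≡ 455^2 = 207025 ≡ 2474 (mod 3053)
3^32 ≡ 2474^2 = 6120676 ≡ 2464 (mod 3053)
3^64 ≡ 2464^2 = 6071296 ≡ 1932 (mod 3053)
3^128 ≡ 1932^2 = 3732624 ≡ 1858 (mod 3053)
3^256 ≡ 1858^2 = 3452164 ≡ 2274 (mod 3053)
3^512 ≡ 2274^2 = 5171076 ≡ 2347 (mod 3053)
3^1024 ≡ 2347^2 = 5508409 ≡ 797 (mod 3053)
3^2048 ≡ 797^2 = 635209 ≡ 185 (mod 3053)
3052 = 2048 + 512 + 256 + 128 + 64 + 32 + 8 + 4 in binary powers of 2.
So 3^3052 ≡ 185 · 2347 · 2274 · 1858 · 1932 · 2464 · 455 · 81 ≡ 909 (mod 3053).
Since 909 ≠ 1, base 3 is a Fermat witness: 3053 is composite.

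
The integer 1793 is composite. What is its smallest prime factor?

11

1793 is odd.
Digit sum 20, not divisible by 3.
Ends in 3: not divisible by 5.
7: 1793 = 7·256 + 1
11: 1793 = 11·163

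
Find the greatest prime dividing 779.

779 = 19 · 41
41 is prime.
So 779 = 19 · 41; the largest prime factor is 41.

41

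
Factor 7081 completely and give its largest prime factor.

97

7081 = 73 · 97
97 is prime.
So 7081 = 73 · 97; the largest prime factor is 97.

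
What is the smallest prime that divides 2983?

19

2983 is odd.
Digit sum 22, not divisible by 3.
Ends in 3: not divisible by 5.
7: 2983 = 7·426 + 1
11: 2983 = 11·271 + 2
13: 2983 = 13·229 + 6
17: 2983 = 17·175 + 8
19: 2983 = 19·157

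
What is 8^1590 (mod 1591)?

1368

8^1 ≡ 8 (mod 1591)
8^2 ≡ 8^2 = 64 ≡ 64 (mod 1591)
8^4 ≡ 64^2 = 4096 ≡ 914 (mod 1591)
8^8 ≡ 914^2 = 835396 ≡ 121 (mod 1591)
8^16 ≡ 121^2 = 14641 ≡ 322 (mod 1591)
8^32 ≡ 322^2 = 103684 ≡ 269 (mod 1591)
8^64 ≡ 269^2 = 72361 ≡ 766 (mod 1591)
8^128 ≡ 766^2 = 586756 ≡ 1268 (mod 1591)
8^256 ≡ 1268^2 = 1607824 ≡ 914 (mod 1591)
8^512 ≡ 914^2 = 835396 ≡ 121 (mod 1591)
8^1024 ≡ 121^2 = 14641 ≡ 322 (mod 1591)
1590 = 1024 + 512 + 32 + 16 + 4 + 2 in binary powers of 2.
So 8^1590 ≡ 322 · 121 · 269 · 322 · 914 · 64 ≡ 1368 (mod 1591).
Since 1368 ≠ 1, base 8 is a Fermat witness: 1591 is composite.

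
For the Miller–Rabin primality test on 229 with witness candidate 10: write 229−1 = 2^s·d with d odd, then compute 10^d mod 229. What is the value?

229 − 1 = 228 = 2^2 · 57, so d = 57.
10^1 ≡ 10 (mod 229)
10^2 ≡ 10^2 = 100 ≡ 100 (mod 229)
10^4 ≡ 100^2 = 10000 ≡ 153 (mod 229)
10^8 ≡ 153^2 = 23409 ≡ 51 (mod 229)
10^16 ≡ 51^2 = 2601 ≡ 82 (mod 229)
10^32 ≡ 82^2 = 6724 ≡ 83 (mod 229)
57 = 32 + 16 + 8 + 1 in binary powers of 2.
So 10^57 ≡ 83 · 82 · 51 · 10 ≡ 107 (mod 229).
Squaring chain: 107 → 228; reaches −1, so base 10 does not prove 229 composite.

107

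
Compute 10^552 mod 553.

176

10^1 ≡ 10 (mod 553)
10^2 ≡ 10^2 = 100 ≡ 100 (mod 553)
10^4 ≡ 100^2 = 10000 ≡ 46 (mod 553)
10^8 ≡ 46^2 = 2116 ≡ 457 (mod 553)
10^16 ≡ 457^2 = 208849 ≡ 368 (mod 553)
10^32 ≡ 368^2 = 135424 ≡ 492 (mod 553)
10^64 ≡ 492^2 = 242064 ≡ 403 (mod 553)
10^128 ≡ 403^2 = 162409 ≡ 380 (mod 553)
10^256 ≡ 380^2 = 144400 ≡ 67 (mod 553)
10^512 ≡ 67^2 = 4489 ≡ 65 (mod 553)
552 = 512 + 32 + 8 in binary powers of 2.
So 10^552 ≡ 65 · 492 · 457 ≡ 176 (mod 553).
Since 176 ≠ 1, base 10 is a Fermat witness: 553 is composite.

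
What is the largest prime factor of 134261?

71

134261 = 31 · 4331
4331 = 61 · 71
71 is prime.
So 134261 = 31 · 61 · 71; the largest prime factor is 71.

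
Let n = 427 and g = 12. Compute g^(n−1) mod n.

12^1 ≡ 12 (mod 427)
12^2 ≡ 12^2 = 144 ≡ 144 (mod 427)
12^4 ≡ 144^2 = 20736 ≡ 240 (mod 427)
12^8 ≡ 240^2 = 57600 ≡ 382 (mod 427)
12^16 ≡ 382^2 = 145924 ≡ 317 (mod 427)
12^32 ≡ 317^2 = 100489 ≡ 144 (mod 427)
12^64 ≡ 144^2 = 20736 ≡ 240 (mod 427)
12^128 ≡ 240^2 = 57600 ≡ 382 (mod 427)
12^256 ≡ 382^2 = 145924 ≡ 317 (mod 427)
426 = 256 + 128 + 32 + 8 + 2 in binary powers of 2.
So 12^426 ≡ 317 · 382 · 144 · 382 · 144 ≡ 400 (mod 427).
Since 400 ≠ 1, base 12 is a Fermat witness: 427 is composite.

400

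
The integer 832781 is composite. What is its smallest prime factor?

43

832781 is odd.
Digit sum 29, not divisible by 3.
Ends in 1: not divisible by 5.
7: 832781 = 7·118968 + 5
11: 832781 = 11·75707 + 4
13: 832781 = 13·64060 + 1
17: 832781 = 17·48987 + 2
19: 832781 = 19·43830 + 11
23: 832781 = 23·36207 + 20
29: 832781 = 29·28716 + 17
31: 832781 = 31·26863 + 28
37: 832781 = 37·22507 + 22
41: 832781 = 41·20311 + 30
43: 832781 = 43·19367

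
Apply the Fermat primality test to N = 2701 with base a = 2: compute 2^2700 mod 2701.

2^1 ≡ 2 (mod 2701)
2^2 ≡ 2^2 = 4 ≡ 4 (mod 2701)
2^4 ≡ 4^2 = 16 ≡ 16 (mod 2701)
2^8 ≡ 16^2 = 256 ≡ 256 (mod 2701)
2^16 ≡ 256^2 = 65536 ≡ 712 (mod 2701)
2^32 ≡ 712^2 = 506944 ≡ 1857 (mod 2701)
2^64 ≡ 1857^2 = 3448449 ≡ 1973 (mod 2701)
2^128 ≡ 1973^2 = 3892729 ≡ 588 (mod 2701)
2^256 ≡ 588^2 = 345744 ≡ 16 (mod 2701)
2^512 ≡ 16^2 = 256 ≡ 256 (mod 2701)
2^1024 ≡ 256^2 = 65536 ≡ 712 (mod 2701)
2^2048 ≡ 712^2 = 506944 ≡ 1857 (mod 2701)
2700 = 2048 + 512 + 128 + 8 + 4 in binary powers of 2.
So 2^2700 ≡ 1857 · 256 · 588 · 256 · 16 ≡ 1 (mod 2701).
Since the result is 1, base 2 gives no evidence that 2701 is composite.

1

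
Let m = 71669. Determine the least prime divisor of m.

13

71669 is odd.
Digit sum 29, not divisible by 3.
Ends in 9: not divisible by 5.
7: 71669 = 7·10238 + 3
11: 71669 = 11·6515 + 4
13: 71669 = 13·5513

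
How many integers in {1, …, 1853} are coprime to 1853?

Factor: 1853 = 17 · 109.
φ(1853) = (17−1) · (109−1) = 16 · 108 = 1728.

1728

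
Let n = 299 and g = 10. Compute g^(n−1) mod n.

10^1 ≡ 10 (mod 299)
10^2 ≡ 10^2 = 100 ≡ 100 (mod 299)
10^4 ≡ 100^2 = 10000 ≡ 133 (mod 299)
10^8 ≡ 133^2 = 17689 ≡ 48 (mod 299)
10^16 ≡ 48^2 = 2304 ≡ 211 (mod 299)
10^32 ≡ 211^2 = 44521 ≡ 269 (mod 299)
10^64 ≡ 269^2 = 72361 ≡ 3 (mod 299)
10^128 ≡ 3^2 = 9 ≡ 9 (mod 299)
10^256 ≡ 9^2 = 81 ≡ 81 (mod 299)
298 = 256 + 32 + 8 + 2 in binary powers of 2.
So 10^298 ≡ 81 · 269 · 48 · 100 ≡ 289 (mod 299).
Since 289 ≠ 1, base 10 is a Fermat witness: 299 is composite.

289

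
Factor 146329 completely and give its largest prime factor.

146329 = 41 · 3569
3569 = 43 · 83
83 is prime.
So 146329 = 41 · 43 · 83; the largest prime factor is 83.

83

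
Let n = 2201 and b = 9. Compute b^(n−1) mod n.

1741

9^1 ≡ 9 (mod 2201)
9^2 ≡ 9^2 = 81 ≡ 81 (mod 2201)
9^4 ≡ 81^2 = 6561 ≡ 2159 (mod 2201)
9^8 ≡ 2159^2 = 4661281 ≡ 1764 (mod 2201)
9^16 ≡ 1764^2 = 3111696 ≡ 1683 (mod 2201)
9^32 ≡ 1683^2 = 2832489 ≡ 2003 (mod 2201)
9^64 ≡ 2003^2 = 4012009 ≡ 1787 (mod 2201)
9^128 ≡ 1787^2 = 3193369 ≡ 1919 (mod 2201)
9^256 ≡ 1919^2 = 3682561 ≡ 288 (mod 2201)
9^512 ≡ 288^2 = 82944 ≡ 1507 (mod 2201)
9^1024 ≡ 1507^2 = 2271049 ≡ 1818 (mod 2201)
9^2048 ≡ 1818^2 = 3305124 ≡ 1423 (mod 2201)
2200 = 2048 + 128 + 16 + 8 in binary powers of 2.
So 9^2200 ≡ 1423 · 1919 · 1683 · 1764 ≡ 1741 (mod 2201).
Since 1741 ≠ 1, base 9 is a Fermat witness: 2201 is composite.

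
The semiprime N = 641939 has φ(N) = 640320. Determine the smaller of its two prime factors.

691

φ(n) = (p−1)(q−1) = n − (p+q) + 1, so p + q = 641939 − 640320 + 1 = 1620.
p and q are the roots of t² − 1620t + 641939 = 0.
Discriminant: 1620² − 4·641939 = 2624400 − 2567756 = 56644; √56644 = 238.
q = (1620 − 238)/2 = 691, p = (1620 + 238)/2 = 929.
Check: 691 · 929 = 641939.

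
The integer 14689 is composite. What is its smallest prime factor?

37

14689 is odd.
Digit sum 28, not divisible by 3.
Ends in 9: not divisible by 5.
7: 14689 = 7·2098 + 3
11: 14689 = 11·1335 + 4
13: 14689 = 13·1129 + 12
17: 14689 = 17·864 + 1
19: 14689 = 19·773 + 2
23: 14689 = 23·638 + 15
29: 14689 = 29·506 + 15
31: 14689 = 31·473 + 26
37: 14689 = 37·397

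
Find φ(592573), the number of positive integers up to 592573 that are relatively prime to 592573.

Factor: 592573 = 41 · 97 · 149.
φ(592573) = (41−1) · (97−1) · (149−1) = 40 · 96 · 148 = 568320.

568320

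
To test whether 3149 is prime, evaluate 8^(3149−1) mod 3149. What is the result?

1203

8^1 ≡ 8 (mod 3149)
8^2 ≡ 8^2 = 64 ≡ 64 (mod 3149)
8^4 ≡ 64^2 = 4096 ≡ 947 (mod 3149)
8^8 ≡ 947^2 = 896809 ≡ 2493 (mod 3149)
8^16 ≡ 2493^2 = 6215049 ≡ 2072 (mod 3149)
8^32 ≡ 2072^2 = 4293184 ≡ 1097 (mod 3149)
8^64 ≡ 1097^2 = 1203409 ≡ 491 (mod 3149)
8^128 ≡ 491^2 = 241081 ≡ 1757 (mod 3149)
8^256 ≡ 1757^2 = 3087049 ≡ 1029 (mod 3149)
8^512 ≡ 1029^2 = 1058841 ≡ 777 (mod 3149)
8^1024 ≡ 777^2 = 603729 ≡ 2270 (mod 3149)
8^2048 ≡ 2270^2 = 5152900 ≡ 1136 (mod 3149)
3148 = 2048 + 1024 + 64 + 8 + 4 in binary powers of 2.
So 8^3148 ≡ 1136 · 2270 · 491 · 2493 · 947 ≡ 1203 (mod 3149).
Since 1203 ≠ 1, base 8 is a Fermat witness: 3149 is composite.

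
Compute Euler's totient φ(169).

Factor: 169 = 13^2.
φ(169) = 13^1·(13−1) = 156.

156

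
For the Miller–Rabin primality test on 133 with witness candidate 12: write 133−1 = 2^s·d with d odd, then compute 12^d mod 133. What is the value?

132

133 − 1 = 132 = 2^2 · 33, so d = 33.
12^1 ≡ 12 (mod 133)
12^2 ≡ 12^2 = 144 ≡ 11 (mod 133)
12^4 ≡ 11^2 = 121 ≡ 121 (mod 133)
12^8 ≡ 121^2 = 14641 ≡ 11 (mod 133)
12^16 ≡ 11^2 = 121 ≡ 121 (mod 133)
12^32 ≡ 121^2 = 14641 ≡ 11 (mod 133)
33 = 32 + 1 in binary powers of 2.
So 12^33 ≡ 11 · 12 ≡ 132 (mod 133).
Since 12^d ≡ 132 (mod 133), base 12 does not prove 133 composite.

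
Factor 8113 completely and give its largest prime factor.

61

8113 = 7 · 1159
1159 = 19 · 61
61 is prime.
So 8113 = 7 · 19 · 61; the largest prime factor is 61.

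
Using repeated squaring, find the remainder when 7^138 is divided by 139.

7^1 ≡ 7 (mod 139)
7^2 ≡ 7^2 = 49 ≡ 49 (mod 139)
7^4 ≡ 49^2 = 2401 ≡ 38 (mod 139)
7^8 ≡ 38^2 = 1444 ≡ 54 (mod 139)
7^16 ≡ 54^2 = 2916 ≡ 136 (mod 139)
7^32 ≡ 136^2 = 18496 ≡ 9 (mod 139)
7^64 ≡ 9^2 = 81 ≡ 81 (mod 139)
7^128 ≡ 81^2 = 6561 ≡ 28 (mod 139)
138 = 128 + 8 + 2 in binary powers of 2.
So 7^138 ≡ 28 · 54 · 49 ≡ 1 (mod 139).
Since the result is 1, base 7 gives no evidence that 139 is composite.

1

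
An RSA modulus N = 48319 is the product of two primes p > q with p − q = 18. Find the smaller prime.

211

Since p = q + 18, we have 48319 = q(q + 18), so q² + 18q − 48319 = 0.
Discriminant: 18² + 4·48319 = 324 + 193276 = 193600; √193600 = 440.
q = (−18 + 440)/2 = 211, and p = q + 18 = 229.
Check: 211 · 229 = 48319.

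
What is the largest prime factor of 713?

31

713 = 23 · 31
31 is prime.
So 713 = 23 · 31; the largest prime factor is 31.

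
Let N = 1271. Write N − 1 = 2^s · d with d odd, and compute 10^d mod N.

862

1271 − 1 = 1270 = 2^1 · 635, so d = 635.
10^1 ≡ 10 (mod 1271)
10^2 ≡ 10^2 = 100 ≡ 100 (mod 1271)
10^4 ≡ 100^2 = 10000 ≡ 1103 (mod 1271)
10^8 ≡ 1103^2 = 1216609 ≡ 262 (mod 1271)
10^16 ≡ 262^2 = 68644 ≡ 10 (mod 1271)
10^32 ≡ 10^2 = 100 ≡ 100 (mod 1271)
10^64 ≡ 100^2 = 10000 ≡ 1103 (mod 1271)
10^128 ≡ 1103^2 = 1216609 ≡ 262 (mod 1271)
10^256 ≡ 262^2 = 68644 ≡ 10 (mod 1271)
10^512 ≡ 10^2 = 100 ≡ 100 (mod 1271)
635 = 512 + 64 + 32 + 16 + 8 + 2 + 1 in binary powers of 2.
So 10^635 ≡ 100 · 1103 · 100 · 10 · 262 · 100 · 10 ≡ 862 (mod 1271).
Squaring chain: 862; never reaches −1, so base 10 is a Miller–Rabin witness that 1271 is composite.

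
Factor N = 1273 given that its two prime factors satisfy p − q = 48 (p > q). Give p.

Since p = q + 48, we have 1273 = q(q + 48), so q² + 48q − 1273 = 0.
Discriminant: 48² + 4·1273 = 2304 + 5092 = 7396; √7396 = 86.
q = (−48 + 86)/2 = 19, and p = q + 48 = 67.
Check: 19 · 67 = 1273.

67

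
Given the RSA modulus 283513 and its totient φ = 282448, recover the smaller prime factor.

509

φ(n) = (p−1)(q−1) = n − (p+q) + 1, so p + q = 283513 − 282448 + 1 = 1066.
p and q are the roots of t² − 1066t + 283513 = 0.
Discriminant: 1066² − 4·283513 = 1136356 − 1134052 = 2304; √2304 = 48.
q = (1066 − 48)/2 = 509, p = (1066 + 48)/2 = 557.
Check: 509 · 557 = 283513.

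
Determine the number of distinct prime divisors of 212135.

5

212135 = 5 · 42427
42427 = 7 · 6061
6061 = 11 · 551
551 = 19 · 29
212135 = 5 · 7 · 11 · 19 · 29, which has 5 distinct prime factors.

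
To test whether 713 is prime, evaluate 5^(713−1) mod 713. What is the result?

315

5^1 ≡ 5 (mod 713)
5^2 ≡ 5^2 = 25 ≡ 25 (mod 713)
5^4 ≡ 25^2 = 625 ≡ 625 (mod 713)
5^8 ≡ 625^2 = 390625 ≡ 614 (mod 713)
5^16 ≡ 614^2 = 376996 ≡ 532 (mod 713)
5^32 ≡ 532^2 = 283024 ≡ 676 (mod 713)
5^64 ≡ 676^2 = 456976 ≡ 656 (mod 713)
5^128 ≡ 656^2 = 430336 ≡ 397 (mod 713)
5^256 ≡ 397^2 = 157609 ≡ 36 (mod 713)
5^512 ≡ 36^2 = 1296 ≡ 583 (mod 713)
712 = 512 + 128 + 64 + 8 in binary powers of 2.
So 5^712 ≡ 583 · 397 · 656 · 614 ≡ 315 (mod 713).
Since 315 ≠ 1, base 5 is a Fermat witness: 713 is composite.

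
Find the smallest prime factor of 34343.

61

34343 is odd.
Digit sum 17, not divisible by 3.
Ends in 3: not divisible by 5.
7: 34343 = 7·4906 + 1
11: 34343 = 11·3122 + 1
13: 34343 = 13·2641 + 10
17: 34343 = 17·2020 + 3
19: 34343 = 19·1807 + 10
23: 34343 = 23·1493 + 4
29: 34343 = 29·1184 + 7
31: 34343 = 31·1107 + 26
37: 34343 = 37·928 + 7
41: 34343 = 41·837 + 26
43: 34343 = 43·798 + 29
47: 34343 = 47·730 + 33
53: 34343 = 53·647 + 52
59: 34343 = 59·582 + 5
61: 34343 = 61·563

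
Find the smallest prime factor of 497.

497 is odd.
Digit sum 20, not divisible by 3.
Ends in 7: not divisible by 5.
7: 497 = 7·71

7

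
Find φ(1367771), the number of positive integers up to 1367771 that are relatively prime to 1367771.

1324960

Factor: 1367771 = 53 · 131 · 197.
φ(1367771) = (53−1) · (131−1) · (197−1) = 52 · 130 · 196 = 1324960.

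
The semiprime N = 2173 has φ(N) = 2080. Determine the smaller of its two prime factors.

φ(n) = (p−1)(q−1) = n − (p+q) + 1, so p + q = 2173 − 2080 + 1 = 94.
p and q are the roots of t² − 94t + 2173 = 0.
Discriminant: 94² − 4·2173 = 8836 − 8692 = 144; √144 = 12.
q = (94 − 12)/2 = 41, p = (94 + 12)/2 = 53.
Check: 41 · 53 = 2173.

41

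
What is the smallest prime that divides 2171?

13

2171 is odd.
Digit sum 11, not divisible by 3.
Ends in 1: not divisible by 5.
7: 2171 = 7·310 + 1
11: 2171 = 11·197 + 4
13: 2171 = 13·167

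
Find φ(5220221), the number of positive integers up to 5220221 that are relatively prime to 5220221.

5130000

Factor: 5220221 = 151 · 181 · 191.
φ(5220221) = (151−1) · (181−1) · (191−1) = 150 · 180 · 190 = 5130000.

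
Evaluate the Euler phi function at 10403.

10200

Factor: 10403 = 101 · 103.
φ(10403) = (101−1) · (103−1) = 100 · 102 = 10200.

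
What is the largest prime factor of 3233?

61

3233 = 53 · 61
61 is prime.
So 3233 = 53 · 61; the largest prime factor is 61.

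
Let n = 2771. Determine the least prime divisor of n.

2771 is odd.
Digit sum 17, not divisible by 3.
Ends in 1: not divisible by 5.
7: 2771 = 7·395 + 6
11: 2771 = 11·251 + 10
13: 2771 = 13·213 + 2
17: 2771 = 17·163

17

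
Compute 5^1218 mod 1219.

453

5^1 ≡ 5 (mod 1219)
5^2 ≡ 5^2 = 25 ≡ 25 (mod 1219)
5^4 ≡ 25^2 = 625 ≡ 625 (mod 1219)
5^8 ≡ 625^2 = 390625 ≡ 545 (mod 1219)
5^16 ≡ 545^2 = 297025 ≡ 808 (mod 1219)
5^32 ≡ 808^2 = 652864 ≡ 699 (mod 1219)
5^64 ≡ 699^2 = 488601 ≡ 1001 (mod 1219)
5^128 ≡ 1001^2 = 1002001 ≡ 1202 (mod 1219)
5^256 ≡ 1202^2 = 1444804 ≡ 289 (mod 1219)
5^512 ≡ 289^2 = 83521 ≡ 629 (mod 1219)
5^1024 ≡ 629^2 = 395641 ≡ 685 (mod 1219)
1218 = 1024 + 128 + 64 + 2 in binary powers of 2.
So 5^1218 ≡ 685 · 1202 · 1001 · 25 ≡ 453 (mod 1219).
Since 453 ≠ 1, base 5 is a Fermat witness: 1219 is composite.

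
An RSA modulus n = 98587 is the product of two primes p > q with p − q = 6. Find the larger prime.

317

Since p = q + 6, we have 98587 = q(q + 6), so q² + 6q − 98587 = 0.
Discriminant: 6² + 4·98587 = 36 + 394348 = 394384; √394384 = 628.
q = (−6 + 628)/2 = 311, and p = q + 6 = 317.
Check: 311 · 317 = 98587.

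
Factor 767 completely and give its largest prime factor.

59

767 = 13 · 59
59 is prime.
So 767 = 13 · 59; the largest prime factor is 59.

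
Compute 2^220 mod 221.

2^1 ≡ 2 (mod 221)
2^2 ≡ 2^2 = 4 ≡ 4 (mod 221)
2^4 ≡ 4^2 = 16 ≡ 16 (mod 221)
2^8 ≡ 16^2 = 256 ≡ 35 (mod 221)
2^16 ≡ 35^2 = 1225 ≡ 120 (mod 221)
2^32 ≡ 120^2 = 14400 ≡ 35 (mod 221)
2^64 ≡ 35^2 = 1225 ≡ 120 (mod 221)
2^128 ≡ 120^2 = 14400 ≡ 35 (mod 221)
220 = 128 + 64 + 16 + 8 + 4 in binary powers of 2.
So 2^220 ≡ 35 · 120 · 120 · 35 · 16 ≡ 16 (mod 221).
Since 16 ≠ 1, base 2 is a Fermat witness: 221 is composite.

16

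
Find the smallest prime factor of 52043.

52043 is odd.
Digit sum 14, not divisible by 3.
Ends in 3: not divisible by 5.
7: 52043 = 7·7434 + 5
11: 52043 = 11·4731 + 2
13: 52043 = 13·4003 + 4
17: 52043 = 17·3061 + 6
19: 52043 = 19·2739 + 2
23: 52043 = 23·2262 + 17
29: 52043 = 29·1794 + 17
31: 52043 = 31·1678 + 25
37: 52043 = 37·1406 + 21
41: 52043 = 41·1269 + 14
43: 52043 = 43·1210 + 13
47: 52043 = 47·1107 + 14
53: 52043 = 53·981 + 50
59: 52043 = 59·882 + 5
61: 52043 = 61·853 + 10
67: 52043 = 67·776 + 51
71: 52043 = 71·733

71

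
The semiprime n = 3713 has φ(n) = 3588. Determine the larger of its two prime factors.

φ(n) = (p−1)(q−1) = n − (p+q) + 1, so p + q = 3713 − 3588 + 1 = 126.
p and q are the roots of t² − 126t + 3713 = 0.
Discriminant: 126² − 4·3713 = 15876 − 14852 = 1024; √1024 = 32.
q = (126 − 32)/2 = 47, p = (126 + 32)/2 = 79.
Check: 47 · 79 = 3713.

79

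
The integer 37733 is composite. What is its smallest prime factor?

37733 is odd.
Digit sum 23, not divisible by 3.
Ends in 3: not divisible by 5.
7: 37733 = 7·5390 + 3
11: 37733 = 11·3430 + 3
13: 37733 = 13·2902 + 7
17: 37733 = 17·2219 + 10
19: 37733 = 19·1985 + 18
23: 37733 = 23·1640 + 13
29: 37733 = 29·1301 + 4
31: 37733 = 31·1217 + 6
37: 37733 = 37·1019 + 30
41: 37733 = 41·920 + 13
43: 37733 = 43·877 + 22
47: 37733 = 47·802 + 39
53: 37733 = 53·711 + 50
59: 37733 = 59·639 + 32
61: 37733 = 61·618 + 35
67: 37733 = 67·563 + 12
71: 37733 = 71·531 + 32
73: 37733 = 73·516 + 65
79: 37733 = 79·477 + 50
83: 37733 = 83·454 + 51
89: 37733 = 89·423 + 86
97: 37733 = 97·389

97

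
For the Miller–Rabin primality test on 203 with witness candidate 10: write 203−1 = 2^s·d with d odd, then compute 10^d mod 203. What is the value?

203 − 1 = 202 = 2^1 · 101, so d = 101.
10^1 ≡ 10 (mod 203)
10^2 ≡ 10^2 = 100 ≡ 100 (mod 203)
10^4 ≡ 100^2 = 10000 ≡ 53 (mod 203)
10^8 ≡ 53^2 = 2809 ≡ 170 (mod 203)
10^16 ≡ 170^2 = 28900 ≡ 74 (mod 203)
10^32 ≡ 74^2 = 5476 ≡ 198 (mod 203)
10^64 ≡ 198^2 = 39204 ≡ 25 (mod 203)
101 = 64 + 32 + 4 + 1 in binary powers of 2.
So 10^101 ≡ 25 · 198 · 53 · 10 ≡ 131 (mod 203).
Squaring chain: 131; never reaches −1, so base 10 is a Miller–Rabin witness that 203 is composite.

131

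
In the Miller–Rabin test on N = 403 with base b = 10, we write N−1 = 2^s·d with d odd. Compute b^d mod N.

64

403 − 1 = 402 = 2^1 · 201, so d = 201.
10^1 ≡ 10 (mod 403)
10^2 ≡ 10^2 = 100 ≡ 100 (mod 403)
10^4 ≡ 100^2 = 10000 ≡ 328 (mod 403)
10^8 ≡ 328^2 = 107584 ≡ 386 (mod 403)
10^16 ≡ 386^2 = 148996 ≡ 289 (mod 403)
10^32 ≡ 289^2 = 83521 ≡ 100 (mod 403)
10^64 ≡ 100^2 = 10000 ≡ 328 (mod 403)
10^128 ≡ 328^2 = 107584 ≡ 386 (mod 403)
201 = 128 + 64 + 8 + 1 in binary powers of 2.
So 10^201 ≡ 386 · 328 · 386 · 10 ≡ 64 (mod 403).
Squaring chain: 64; never reaches −1, so base 10 is a Miller–Rabin witness that 403 is composite.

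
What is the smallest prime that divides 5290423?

71

5290423 is odd.
Digit sum 25, not divisible by 3.
Ends in 3: not divisible by 5.
7: 5290423 = 7·755774 + 5
11: 5290423 = 11·480947 + 6
13: 5290423 = 13·406955 + 8
17: 5290423 = 17·311201 + 6
19: 5290423 = 19·278443 + 6
23: 5290423 = 23·230018 + 9
29: 5290423 = 29·182428 + 11
31: 5290423 = 31·170658 + 25
37: 5290423 = 37·142984 + 15
41: 5290423 = 41·129034 + 29
43: 5290423 = 43·123033 + 4
47: 5290423 = 47·112562 + 9
53: 5290423 = 53·99819 + 16
59: 5290423 = 59·89668 + 11
61: 5290423 = 61·86728 + 15
67: 5290423 = 67·78961 + 36
71: 5290423 = 71·74513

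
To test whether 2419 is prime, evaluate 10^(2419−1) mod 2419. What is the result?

1697

10^1 ≡ 10 (mod 2419)
10^2 ≡ 10^2 = 100 ≡ 100 (mod 2419)
10^4 ≡ 100^2 = 10000 ≡ 324 (mod 2419)
10^8 ≡ 324^2 = 104976 ≡ 959 (mod 2419)
10^16 ≡ 959^2 = 919681 ≡ 461 (mod 2419)
10^32 ≡ 461^2 = 212521 ≡ 2068 (mod 2419)
10^64 ≡ 2068^2 = 4276624 ≡ 2251 (mod 2419)
10^128 ≡ 2251^2 = 5067001 ≡ 1615 (mod 2419)
10^256 ≡ 1615^2 = 2608225 ≡ 543 (mod 2419)
10^512 ≡ 543^2 = 294849 ≡ 2150 (mod 2419)
10^1024 ≡ 2150^2 = 4622500 ≡ 2210 (mod 2419)
10^2048 ≡ 2210^2 = 4884100 ≡ 139 (mod 2419)
2418 = 2048 + 256 + 64 + 32 + 16 + 2 in binary powers of 2.
So 10^2418 ≡ 139 · 543 · 2251 · 2068 · 461 · 100 ≡ 1697 (mod 2419).
Since 1697 ≠ 1, base 10 is a Fermat witness: 2419 is composite.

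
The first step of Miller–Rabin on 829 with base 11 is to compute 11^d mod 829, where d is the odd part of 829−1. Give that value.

829 − 1 = 828 = 2^2 · 207, so d = 207.
11^1 ≡ 11 (mod 829)
11^2 ≡ 11^2 = 121 ≡ 121 (mod 829)
11^4 ≡ 121^2 = 14641 ≡ 548 (mod 829)
11^8 ≡ 548^2 = 300304 ≡ 206 (mod 829)
11^16 ≡ 206^2 = 42436 ≡ 157 (mod 829)
11^32 ≡ 157^2 = 24649 ≡ 608 (mod 829)
11^64 ≡ 608^2 = 369664 ≡ 759 (mod 829)
11^128 ≡ 759^2 = 576081 ≡ 755 (mod 829)
207 = 128 + 64 + 8 + 4 + 2 + 1 in binary powers of 2.
So 11^207 ≡ 755 · 759 · 206 · 548 · 121 · 11 ≡ 1 (mod 829).
Since 11^d ≡ 1 (mod 829), base 11 does not prove 829 composite.

1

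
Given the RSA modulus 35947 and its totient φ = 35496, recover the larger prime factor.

φ(n) = (p−1)(q−1) = n − (p+q) + 1, so p + q = 35947 − 35496 + 1 = 452.
p and q are the roots of t² − 452t + 35947 = 0.
Discriminant: 452² − 4·35947 = 204304 − 143788 = 60516; √60516 = 246.
q = (452 − 246)/2 = 103, p = (452 + 246)/2 = 349.
Check: 103 · 349 = 35947.

349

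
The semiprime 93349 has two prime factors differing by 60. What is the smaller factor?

277

Since p = q + 60, we have 93349 = q(q + 60), so q² + 60q − 93349 = 0.
Discriminant: 60² + 4·93349 = 3600 + 373396 = 376996; √376996 = 614.
q = (−60 + 614)/2 = 277, and p = q + 60 = 337.
Check: 277 · 337 = 93349.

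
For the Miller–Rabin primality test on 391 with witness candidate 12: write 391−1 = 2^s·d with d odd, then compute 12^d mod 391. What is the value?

391 − 1 = 390 = 2^1 · 195, so d = 195.
12^1 ≡ 12 (mod 391)
12^2 ≡ 12^2 = 144 ≡ 144 (mod 391)
12^4 ≡ 144^2 = 20736 ≡ 13 (mod 391)
12^8 ≡ 13^2 = 169 ≡ 169 (mod 391)
12^16 ≡ 169^2 = 28561 ≡ 18 (mod 391)
12^32 ≡ 18^2 = 324 ≡ 324 (mod 391)
12^64 ≡ 324^2 = 104976 ≡ 188 (mod 391)
12^128 ≡ 188^2 = 35344 ≡ 154 (mod 391)
195 = 128 + 64 + 2 + 1 in binary powers of 2.
So 12^195 ≡ 154 · 188 · 144 · 12 ≡ 215 (mod 391).
Squaring chain: 215; never reaches −1, so base 12 is a Miller–Rabin witness that 391 is composite.

215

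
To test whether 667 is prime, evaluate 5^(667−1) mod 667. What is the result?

5^1 ≡ 5 (mod 667)
5^2 ≡ 5^2 = 25 ≡ 25 (mod 667)
5^4 ≡ 25^2 = 625 ≡ 625 (mod 667)
5^8 ≡ 625^2 = 390625 ≡ 430 (mod 667)
5^16 ≡ 430^2 = 184900 ≡ 141 (mod 667)
5^32 ≡ 141^2 = 19881 ≡ 538 (mod 667)
5^64 ≡ 538^2 = 289444 ≡ 633 (mod 667)
5^128 ≡ 633^2 = 400689 ≡ 489 (mod 667)
5^256 ≡ 489^2 = 239121 ≡ 335 (mod 667)
5^512 ≡ 335^2 = 112225 ≡ 169 (mod 667)
666 = 512 + 128 + 16 + 8 + 2 in binary powers of 2.
So 5^666 ≡ 169 · 489 · 141 · 430 · 25 ≡ 169 (mod 667).
Since 169 ≠ 1, base 5 is a Fermat witness: 667 is composite.

169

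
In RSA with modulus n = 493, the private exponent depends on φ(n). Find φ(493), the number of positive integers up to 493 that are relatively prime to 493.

Factor: 493 = 17 · 29.
φ(493) = (17−1) · (29−1) = 16 · 28 = 448.

448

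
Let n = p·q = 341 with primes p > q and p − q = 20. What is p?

Since p = q + 20, we have 341 = q(q + 20), so q² + 20q − 341 = 0.
Discriminant: 20² + 4·341 = 400 + 1364 = 1764; √1764 = 42.
q = (−20 + 42)/2 = 11, and p = q + 20 = 31.
Check: 11 · 31 = 341.

31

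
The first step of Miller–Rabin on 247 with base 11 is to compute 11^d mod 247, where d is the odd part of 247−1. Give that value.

247 − 1 = 246 = 2^1 · 123, so d = 123.
11^1 ≡ 11 (mod 247)
11^2 ≡ 11^2 = 121 ≡ 121 (mod 247)
11^4 ≡ 121^2 = 14641 ≡ 68 (mod 247)
11^8 ≡ 68^2 = 4624 ≡ 178 (mod 247)
11^16 ≡ 178^2 = 31684 ≡ 68 (mod 247)
11^32 ≡ 68^2 = 4624 ≡ 178 (mod 247)
11^64 ≡ 178^2 = 31684 ≡ 68 (mod 247)
123 = 64 + 32 + 16 + 8 + 2 + 1 in binary powers of 2.
So 11^123 ≡ 68 · 178 · 68 · 178 · 121 · 11 ≡ 96 (mod 247).
Squaring chain: 96; never reaches −1, so base 11 is a Miller–Rabin witness that 247 is composite.

96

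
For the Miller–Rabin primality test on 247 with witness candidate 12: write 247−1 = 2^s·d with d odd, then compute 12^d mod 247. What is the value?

246

247 − 1 = 246 = 2^1 · 123, so d = 123.
12^1 ≡ 12 (mod 247)
12^2 ≡ 12^2 = 144 ≡ 144 (mod 247)
12^4 ≡ 144^2 = 20736 ≡ 235 (mod 247)
12^8 ≡ 235^2 = 55225 ≡ 144 (mod 247)
12^16 ≡ 144^2 = 20736 ≡ 235 (mod 247)
12^32 ≡ 235^2 = 55225 ≡ 144 (mod 247)
12^64 ≡ 144^2 = 20736 ≡ 235 (mod 247)
123 = 64 + 32 + 16 + 8 + 2 + 1 in binary powers of 2.
So 12^123 ≡ 235 · 144 · 235 · 144 · 144 · 12 ≡ 246 (mod 247).
Since 12^d ≡ 246 (mod 247), base 12 does not prove 247 composite.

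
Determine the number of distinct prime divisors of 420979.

3

420979 = 13^2 · 2491
2491 = 47 · 53
420979 = 13^2 · 47 · 53, which has 3 distinct prime factors.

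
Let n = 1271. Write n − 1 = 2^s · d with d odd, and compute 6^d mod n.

1271 − 1 = 1270 = 2^1 · 635, so d = 635.
6^1 ≡ 6 (mod 1271)
6^2 ≡ 6^2 = 36 ≡ 36 (mod 1271)
6^4 ≡ 36^2 = 1296 ≡ 25 (mod 1271)
6^8 ≡ 25^2 = 625 ≡ 625 (mod 1271)
6^16 ≡ 625^2 = 390625 ≡ 428 (mod 1271)
6^32 ≡ 428^2 = 183184 ≡ 160 (mod 1271)
6^64 ≡ 160^2 = 25600 ≡ 180 (mod 1271)
6^128 ≡ 180^2 = 32400 ≡ 625 (mod 1271)
6^256 ≡ 625^2 = 390625 ≡ 428 (mod 1271)
6^512 ≡ 428^2 = 183184 ≡ 160 (mod 1271)
635 = 512 + 64 + 32 + 16 + 8 + 2 + 1 in binary powers of 2.
So 6^635 ≡ 160 · 180 · 160 · 428 · 625 · 36 · 6 ≡ 243 (mod 1271).
Squaring chain: 243; never reaches −1, so base 6 is a Miller–Rabin witness that 1271 is composite.

243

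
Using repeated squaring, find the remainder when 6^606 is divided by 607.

6^1 ≡ 6 (mod 607)
6^2 ≡ 6^2 = 36 ≡ 36 (mod 607)
6^4 ≡ 36^2 = 1296 ≡ 82 (mod 607)
6^8 ≡ 82^2 = 6724 ≡ 47 (mod 607)
6^16 ≡ 47^2 = 2209 ≡ 388 (mod 607)
6^32 ≡ 388^2 = 150544 ≡ 8 (mod 607)
6^64 ≡ 8^2 = 64 ≡ 64 (mod 607)
6^128 ≡ 64^2 = 4096 ≡ 454 (mod 607)
6^256 ≡ 454^2 = 206116 ≡ 343 (mod 607)
6^512 ≡ 343^2 = 117649 ≡ 498 (mod 607)
606 = 512 + 64 + 16 + 8 + 4 + 2 in binary powers of 2.
So 6^606 ≡ 498 · 64 · 388 · 47 · 82 · 36 ≡ 1 (mod 607).
Since the result is 1, base 6 gives no evidence that 607 is composite.

1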